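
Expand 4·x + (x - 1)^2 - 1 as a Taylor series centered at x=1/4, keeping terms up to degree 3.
9/16 + 5·(x - 1/4)/2 + (x - 1/4)^2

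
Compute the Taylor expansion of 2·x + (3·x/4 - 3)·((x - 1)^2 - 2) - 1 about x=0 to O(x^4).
3·x^3/4 - 9·x^2/2 + 29·x/4 + 2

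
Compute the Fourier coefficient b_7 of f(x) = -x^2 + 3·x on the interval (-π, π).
b_7 = (1/π) ∫_{-π}^{π} f(x)·sin(7x) dx.
Evaluate the integral (use parity and integration by parts as needed): b_7 = 6/7.

Final answer: 6/7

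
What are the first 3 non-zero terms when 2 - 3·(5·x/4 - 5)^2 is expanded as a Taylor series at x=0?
-75·x^2/16 + 75·x/2 - 73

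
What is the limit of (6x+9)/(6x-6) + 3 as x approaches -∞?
Evaluate the dominant behaviour as x → -∞; each term tends to a finite value or vanishes.
Limit = 4.

Final answer: 4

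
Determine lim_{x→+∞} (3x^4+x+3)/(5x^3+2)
This is an ∞/∞ indeterminate form as x → +∞.
Divide numerator and denominator by x^4 and let the lower-order terms vanish; the numerator's degree 4 exceeds the denominator's degree 3, so the quotient diverges.
Limit = ∞.

Final answer: ∞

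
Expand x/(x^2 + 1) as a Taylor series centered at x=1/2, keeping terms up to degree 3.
2/5 + 12·(x - 1/2)/25 - 88·(x - 1/2)^2/125 + 112·(x - 1/2)^3/625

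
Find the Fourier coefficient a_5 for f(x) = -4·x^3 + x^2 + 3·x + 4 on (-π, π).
a_5 = (1/π) ∫_{-π}^{π} f(x)·cos(5x) dx.
Evaluate the integral (use parity and integration by parts as needed): a_5 = -4/25.

Final answer: -4/25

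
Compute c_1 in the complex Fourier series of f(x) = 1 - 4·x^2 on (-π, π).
Compute the real Fourier coefficients first: a_1 = 16, b_1 = 0.
Then c_1 = (a_1 − i·b_1)/2 = 8.

Final answer: 8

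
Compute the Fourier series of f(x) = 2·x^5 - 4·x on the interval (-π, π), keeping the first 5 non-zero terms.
(-80·π^2 + 4·π^4 + 472)·sin(x) + (-2·π^4 - 11 + 10·π^2)·sin(2·x) + (-80·π^2/27 - 56/81 + 4·π^4/3)·sin(3·x) + (-π^4 + 49/32 + 5·π^2/4)·sin(4·x) + (-16·π^2/25 - 904/625 + 4·π^4/5)·sin(5·x)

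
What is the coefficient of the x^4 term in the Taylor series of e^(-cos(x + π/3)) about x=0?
Expand to order 4: e^(-cos(x + π/3)) = x^4·e^(-1/2)/384 + 5·√(3)·x^3·e^(-1/2)/48 + 5·x^2·e^(-1/2)/8 + √(3)·x·e^(-1/2)/2 + e^(-1/2) + O(x^5).
The coefficient of x^4 is e^(-1/2)/384.

Final answer: e^(-1/2)/384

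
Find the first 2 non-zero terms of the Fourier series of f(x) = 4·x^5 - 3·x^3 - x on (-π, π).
(-166·π^2 + 8·π^4 + 994)·sin(x) + (-4·π^4 - 67/2 + 23·π^2)·sin(2·x)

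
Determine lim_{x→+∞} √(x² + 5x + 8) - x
This is an ∞ − ∞ indeterminate form.
Multiply and divide by the conjugate √(x²+5x + 8) + x; the x² terms cancel, leaving (5x + 8)/(√(x²+5x + 8)+x) → 5/2.
Limit = 5/2.

Final answer: 5/2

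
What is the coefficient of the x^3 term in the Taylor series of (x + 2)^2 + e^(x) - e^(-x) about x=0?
Expand to order 3: (x + 2)^2 + e^(x) - e^(-x) = x^3/3 + x^2 + 6·x + 4 + O(x^4).
The coefficient of x^3 is 1/3.

Final answer: 1/3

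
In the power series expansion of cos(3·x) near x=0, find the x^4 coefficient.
Expand to order 4: cos(3·x) = 27·x^4/8 - 9·x^2/2 + 1 + O(x^5).
The coefficient of x^4 is 27/8.

Final answer: 27/8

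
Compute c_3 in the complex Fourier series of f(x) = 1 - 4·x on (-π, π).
Compute the real Fourier coefficients first: a_3 = 0, b_3 = -8/3.
Then c_3 = (a_3 − i·b_3)/2 = 4·i/3.

Final answer: 4·i/3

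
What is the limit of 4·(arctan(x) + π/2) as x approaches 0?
Direct substitution at x = 0 gives 2·π.

Final answer: 2·π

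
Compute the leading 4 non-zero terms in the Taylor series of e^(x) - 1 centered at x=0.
x^4/24 + x^3/6 + x^2/2 + x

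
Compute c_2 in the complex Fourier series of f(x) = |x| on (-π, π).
Compute the real Fourier coefficients first: a_2 = 0, b_2 = 0.
Then c_2 = (a_2 − i·b_2)/2 = 0.

Final answer: 0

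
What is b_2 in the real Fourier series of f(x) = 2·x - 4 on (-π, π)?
b_2 = (1/π) ∫_{-π}^{π} f(x)·sin(2x) dx.
Evaluate the integral (use parity and integration by parts as needed): b_2 = -2.

Final answer: -2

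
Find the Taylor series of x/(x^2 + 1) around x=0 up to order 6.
x^5 - x^3 + x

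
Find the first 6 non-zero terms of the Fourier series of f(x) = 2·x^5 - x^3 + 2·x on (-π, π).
(-82·π^2 + 4·π^4 + 496)·sin(x) + (-2·π^4 - 37/2 + 11·π^2)·sin(2·x) + (-98·π^2/27 + 304/81 + 4·π^4/3)·sin(3·x) + (-π^4 - 53/32 + 7·π^2/4)·sin(4·x) + (-26·π^2/25 + 656/625 + 4·π^4/5)·sin(5·x) + (-2·π^4/3 - 127/162 + 19·π^2/27)·sin(6·x)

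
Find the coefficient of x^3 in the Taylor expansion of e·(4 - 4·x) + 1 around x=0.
Expand to order 3: e·(4 - 4·x) + 1 = -4·e·x + 1 + 4·e + O(x^4).
The coefficient of x^3 is 0.

Final answer: 0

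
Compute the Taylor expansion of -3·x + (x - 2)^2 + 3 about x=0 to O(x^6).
x^2 - 7·x + 7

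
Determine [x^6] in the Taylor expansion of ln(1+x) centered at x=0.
Expand to order 6: ln(1+x) = -x^6/6 + x^5/5 - x^4/4 + x^3/3 - x^2/2 + x + O(x^7).
The coefficient of x^6 is -1/6.

Final answer: -1/6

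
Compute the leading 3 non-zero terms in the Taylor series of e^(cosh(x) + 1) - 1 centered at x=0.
x^4·e^(2)/6 + x^2·e^(2)/2 - 1 + e^(2)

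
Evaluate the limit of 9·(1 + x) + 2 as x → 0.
Direct substitution at x = 0 gives 11.

Final answer: 11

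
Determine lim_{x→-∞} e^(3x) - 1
Evaluate the dominant behaviour as x → -∞; each term tends to a finite value or vanishes.
Limit = -1.

Final answer: -1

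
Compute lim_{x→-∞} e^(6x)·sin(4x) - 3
Evaluate the dominant behaviour as x → -∞; each term tends to a finite value or vanishes.
Limit = -3.

Final answer: -3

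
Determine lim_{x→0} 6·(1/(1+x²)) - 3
Direct substitution at x = 0 gives 3.

Final answer: 3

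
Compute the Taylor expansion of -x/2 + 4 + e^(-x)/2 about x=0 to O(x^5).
x^4/48 - x^3/12 + x^2/4 - x + 9/2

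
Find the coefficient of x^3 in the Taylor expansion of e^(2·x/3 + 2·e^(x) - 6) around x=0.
Expand to order 3: e^(2·x/3 + 2·e^(x) - 6) = 499·x^3·e^(-4)/81 + 41·x^2·e^(-4)/9 + 8·x·e^(-4)/3 + e^(-4) + O(x^4).
The coefficient of x^3 is 499·e^(-4)/81.

Final answer: 499·e^(-4)/81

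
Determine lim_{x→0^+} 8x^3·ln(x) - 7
The product is a 0·∞ indeterminate form at x → 0⁺.
Rewrite the product as 8·ln(x) / x^(-3) and apply L'Hôpital, or use the standard hierarchy x^(-3) ≫ |ln x| as x → 0⁺.
The indeterminate product → 0, so the limit = -7.

Final answer: -7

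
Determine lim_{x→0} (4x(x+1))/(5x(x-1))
Both numerator and denominator → 0 as x → 0; this is a 0/0 indeterminate form.
Expand each to leading order near x = 0: numerator ~ 4·x, denominator ~ -5·x.
The limit of the ratio is -4/5.

Final answer: -4/5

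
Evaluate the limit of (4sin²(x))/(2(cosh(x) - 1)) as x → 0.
Both numerator and denominator → 0 as x → 0; this is a 0/0 indeterminate form.
Expand each to leading order near x = 0: numerator ~ 4·x^2, denominator ~ x^2.
The limit of the ratio is 4.

Final answer: 4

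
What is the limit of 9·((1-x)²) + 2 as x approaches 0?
Direct substitution at x = 0 gives 11.

Final answer: 11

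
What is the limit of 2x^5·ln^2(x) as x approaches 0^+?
This is a 0·∞ indeterminate form at x → 0⁺.
Rewrite the product as 2·ln^2(x) / x^(-5) and apply L'Hôpital, or use the standard hierarchy x^(-5) ≫ |ln x|^2 as x → 0⁺.
The indeterminate product → 0, so the limit = 0.

Final answer: 0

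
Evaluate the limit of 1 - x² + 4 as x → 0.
Direct substitution at x = 0 gives 5.

Final answer: 5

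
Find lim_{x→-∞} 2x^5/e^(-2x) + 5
The quotient is an ∞/∞ indeterminate form as x → -∞.
Compare growth rates of the dominant terms (exponentials ≫ polynomials ≫ logarithms), or apply L'Hôpital's rule; the quotient → 0.
Adding the constant: 0 + 5 = 5. Limit = 5.

Final answer: 5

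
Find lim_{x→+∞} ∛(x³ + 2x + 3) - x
This is an ∞ − ∞ indeterminate form.
Multiply by (A² + AB + B²)/(A² + AB + B²) where A = ∛(x³+2x + 3), B = x to use A³ − B³ = (A−B)(A²+AB+B²); the x³ terms cancel, leaving (2x + 3)/(A²+AB+B²) with denominator ~ 3x², so the limit is 0.
Limit = 0.

Final answer: 0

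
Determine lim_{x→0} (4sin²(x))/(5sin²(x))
Both numerator and denominator → 0 as x → 0; this is a 0/0 indeterminate form.
Expand each to leading order near x = 0: numerator ~ 4·x^2, denominator ~ 5·x^2.
The limit of the ratio is 4/5.

Final answer: 4/5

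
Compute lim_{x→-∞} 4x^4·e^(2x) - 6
The product is a 0·∞ indeterminate form at x → -∞.
Rewrite the product as 4x^4 / e^(-2x) (an ∞/∞ form) and apply L'Hôpital, or use the standard hierarchy e^(2|x|) ≫ |x^4| as x → -∞.
The indeterminate product → 0, so the limit = -6.

Final answer: -6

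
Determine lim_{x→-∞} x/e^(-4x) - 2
The quotient is an ∞/∞ indeterminate form as x → -∞.
Compare growth rates of the dominant terms (exponentials ≫ polynomials ≫ logarithms), or apply L'Hôpital's rule; the quotient → 0.
Adding the constant: 0 - 2 = -2. Limit = -2.

Final answer: -2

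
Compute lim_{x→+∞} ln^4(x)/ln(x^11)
This is an ∞/∞ indeterminate form as x → +∞.
Write ln(x^11) = 11·ln(x), reducing the quotient to ln^3(x)/11 → ∞.
Limit = ∞.

Final answer: ∞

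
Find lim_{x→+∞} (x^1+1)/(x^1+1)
This is an ∞/∞ indeterminate form as x → +∞.
Divide numerator and denominator by x and let the lower-order terms vanish; the leading terms give 1/1 = 1.
Limit = 1.

Final answer: 1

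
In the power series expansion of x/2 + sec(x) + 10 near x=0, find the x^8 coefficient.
Expand to order 8: x/2 + sec(x) + 10 = 277·x^8/8064 + 61·x^6/720 + 5·x^4/24 + x^2/2 + x/2 + 11 + O(x^9).
The coefficient of x^8 is 277/8064.

Final answer: 277/8064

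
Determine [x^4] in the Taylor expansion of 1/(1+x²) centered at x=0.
Expand to order 4: 1/(1+x²) = x^4 - x^2 + 1 + O(x^5).
The coefficient of x^4 is 1.

Final answer: 1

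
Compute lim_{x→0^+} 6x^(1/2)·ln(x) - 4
The product is a 0·∞ indeterminate form at x → 0⁺.
Rewrite the product as 6·ln(x) / x^(-1/2) and apply L'Hôpital, or use the standard hierarchy x^(-1/2) ≫ |ln x| as x → 0⁺.
The indeterminate product → 0, so the limit = -4.

Final answer: -4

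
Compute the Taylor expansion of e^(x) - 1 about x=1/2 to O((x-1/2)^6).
-1 + e^(1/2) + e^(1/2)·(x - 1/2) + e^(1/2)·(x - 1/2)^2/2 + e^(1/2)·(x - 1/2)^3/6 + e^(1/2)·(x - 1/2)^4/24 + e^(1/2)·(x - 1/2)^5/120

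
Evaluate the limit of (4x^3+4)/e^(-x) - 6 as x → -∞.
The quotient is an ∞/∞ indeterminate form as x → -∞.
Compare growth rates of the dominant terms (exponentials ≫ polynomials ≫ logarithms), or apply L'Hôpital's rule; the quotient → 0.
Adding the constant: 0 - 6 = -6. Limit = -6.

Final answer: -6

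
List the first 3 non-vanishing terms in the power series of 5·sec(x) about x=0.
25·x^4/24 + 5·x^2/2 + 5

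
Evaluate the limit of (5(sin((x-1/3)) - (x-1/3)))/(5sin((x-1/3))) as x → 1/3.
Both numerator and denominator → 0 as x → 1/3; this is a 0/0 indeterminate form.
Expand each to leading order near x = 1/3: numerator ~ -5·(x - 1/3)^3/6, denominator ~ 5·(x - 1/3).
The limit of the ratio is 0.

Final answer: 0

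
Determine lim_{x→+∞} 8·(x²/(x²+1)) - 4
Evaluate the dominant behaviour as x → +∞; each term tends to a finite value or vanishes.
Limit = 4.

Final answer: 4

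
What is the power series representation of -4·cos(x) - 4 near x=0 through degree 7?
x^6/180 - x^4/6 + 2·x^2 - 8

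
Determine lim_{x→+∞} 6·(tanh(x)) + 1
Evaluate the dominant behaviour as x → +∞; each term tends to a finite value or vanishes.
Limit = 7.

Final answer: 7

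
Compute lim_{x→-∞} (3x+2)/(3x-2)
Evaluate the dominant behaviour as x → -∞; each term tends to a finite value or vanishes.
Limit = 1.

Final answer: 1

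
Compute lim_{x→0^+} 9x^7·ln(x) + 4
The product is a 0·∞ indeterminate form at x → 0⁺.
Rewrite the product as 9·ln(x) / x^(-7) and apply L'Hôpital, or use the standard hierarchy x^(-7) ≫ |ln x| as x → 0⁺.
The indeterminate product → 0, so the limit = 4.

Final answer: 4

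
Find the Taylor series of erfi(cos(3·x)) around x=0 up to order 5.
189·e·x^4/(4·√(π)) - 9·e·x^2/√(π) + erfi(1)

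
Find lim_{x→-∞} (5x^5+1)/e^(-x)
This is an ∞/∞ indeterminate form as x → -∞.
Compare growth rates of the dominant terms (exponentials ≫ polynomials ≫ logarithms), or apply L'Hôpital's rule; the quotient → 0.
Limit = 0.

Final answer: 0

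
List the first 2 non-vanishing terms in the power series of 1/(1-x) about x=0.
x + 1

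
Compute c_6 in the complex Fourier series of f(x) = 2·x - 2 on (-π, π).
Compute the real Fourier coefficients first: a_6 = 0, b_6 = -2/3.
Then c_6 = (a_6 − i·b_6)/2 = i/3.

Final answer: i/3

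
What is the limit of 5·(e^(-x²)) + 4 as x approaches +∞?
Evaluate the dominant behaviour as x → +∞; each term tends to a finite value or vanishes.
Limit = 4.

Final answer: 4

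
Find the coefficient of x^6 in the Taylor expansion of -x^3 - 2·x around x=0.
Expand to order 6: -x^3 - 2·x = -x^3 - 2·x + O(x^7).
The coefficient of x^6 is 0.

Final answer: 0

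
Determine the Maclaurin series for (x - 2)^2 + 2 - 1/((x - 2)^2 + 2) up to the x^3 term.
-x^3/81 + 103·x^2/108 - 37·x/9 + 35/6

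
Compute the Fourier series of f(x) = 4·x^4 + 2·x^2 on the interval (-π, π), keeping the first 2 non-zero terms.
(184 - 32·π^2)·cos(x) + 2·π^2/3 + 4·π^4/5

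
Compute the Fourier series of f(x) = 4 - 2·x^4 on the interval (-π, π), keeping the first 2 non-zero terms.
(-96 + 16·π^2)·cos(x) - 2·π^4/5 + 4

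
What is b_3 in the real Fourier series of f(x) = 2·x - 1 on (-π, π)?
b_3 = (1/π) ∫_{-π}^{π} f(x)·sin(3x) dx.
Evaluate the integral (use parity and integration by parts as needed): b_3 = 4/3.

Final answer: 4/3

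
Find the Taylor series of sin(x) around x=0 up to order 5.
x^5/120 - x^3/6 + x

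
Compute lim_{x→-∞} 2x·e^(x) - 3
The product is a 0·∞ indeterminate form at x → -∞.
Rewrite the product as 2x / e^(-x) (an ∞/∞ form) and apply L'Hôpital, or use the standard hierarchy e^(|x|) ≫ |x| as x → -∞.
The indeterminate product → 0, so the limit = -3.

Final answer: -3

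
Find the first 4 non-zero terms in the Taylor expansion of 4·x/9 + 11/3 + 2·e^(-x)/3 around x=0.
-x^3/9 + x^2/3 - 2·x/9 + 13/3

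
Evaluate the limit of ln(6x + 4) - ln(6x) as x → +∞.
This is an ∞ − ∞ indeterminate form.
Combine the logarithms: ln(6x+4) − ln(6x) = ln((6x+4)/(6x)) = ln(1 + 4/(6x)) → ln(1) = 0.
Limit = 0.

Final answer: 0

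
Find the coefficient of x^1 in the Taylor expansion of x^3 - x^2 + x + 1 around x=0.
Expand to order 1: x^3 - x^2 + x + 1 = x + 1 + O(x^2).
The coefficient of x^1 is 1.

Final answer: 1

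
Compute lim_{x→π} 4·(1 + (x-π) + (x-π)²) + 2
Direct substitution at x = π gives 6.

Final answer: 6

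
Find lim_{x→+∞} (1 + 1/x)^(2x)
As x → +∞: write (1 + 1/x)^(2x) = ((1 + 1/x)^x)^2 → (e^1)^2 = e^2.
Limit = e^(2).

Final answer: e^(2)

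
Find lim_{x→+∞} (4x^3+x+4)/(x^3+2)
This is an ∞/∞ indeterminate form as x → +∞.
Divide numerator and denominator by x^3 and let the lower-order terms vanish; the leading terms give 4/1 = 4.
Limit = 4.

Final answer: 4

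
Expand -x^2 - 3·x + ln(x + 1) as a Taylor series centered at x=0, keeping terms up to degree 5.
x^5/5 - x^4/4 + x^3/3 - 3·x^2/2 - 2·x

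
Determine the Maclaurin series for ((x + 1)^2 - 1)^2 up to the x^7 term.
x^4 + 4·x^3 + 4·x^2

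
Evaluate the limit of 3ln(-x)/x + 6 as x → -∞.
The quotient is an ∞/∞ indeterminate form as x → -∞.
Compare growth rates of the dominant terms (exponentials ≫ polynomials ≫ logarithms), or apply L'Hôpital's rule; the quotient → 0.
Adding the constant: 0 + 6 = 6. Limit = 6.

Final answer: 6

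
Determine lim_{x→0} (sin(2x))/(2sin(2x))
Both numerator and denominator → 0 as x → 0; this is a 0/0 indeterminate form.
Expand each to leading order near x = 0: numerator ~ 2·x, denominator ~ 4·x.
The limit of the ratio is 1/2.

Final answer: 1/2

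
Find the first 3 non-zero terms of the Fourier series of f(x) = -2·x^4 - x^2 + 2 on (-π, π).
(-92 + 16·π^2)·cos(x) + (5 - 4·π^2)·cos(2·x) - 2·π^4/5 - π^2/3 + 2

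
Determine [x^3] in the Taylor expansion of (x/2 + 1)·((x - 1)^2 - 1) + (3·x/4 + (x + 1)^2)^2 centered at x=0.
Expand to order 3: (x/2 + 1)·((x - 1)^2 - 1) + (3·x/4 + (x + 1)^2)^2 = 6·x^3 + 153·x^2/16 + 7·x/2 + 1 + O(x^4).
The coefficient of x^3 is 6.

Final answer: 6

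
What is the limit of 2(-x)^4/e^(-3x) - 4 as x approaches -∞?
The quotient is an ∞/∞ indeterminate form as x → -∞.
Compare growth rates of the dominant terms (exponentials ≫ polynomials ≫ logarithms), or apply L'Hôpital's rule; the quotient → 0.
Adding the constant: 0 - 4 = -4. Limit = -4.

Final answer: -4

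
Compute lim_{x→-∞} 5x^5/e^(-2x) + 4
The quotient is an ∞/∞ indeterminate form as x → -∞.
Compare growth rates of the dominant terms (exponentials ≫ polynomials ≫ logarithms), or apply L'Hôpital's rule; the quotient → 0.
Adding the constant: 0 + 4 = 4. Limit = 4.

Final answer: 4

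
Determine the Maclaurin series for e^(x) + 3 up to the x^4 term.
x^4/24 + x^3/6 + x^2/2 + x + 4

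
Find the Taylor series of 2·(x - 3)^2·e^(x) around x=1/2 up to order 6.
25·e^(1/2)/2 + 5·e^(1/2)·(x - 1/2)/2 - 7·e^(1/2)·(x - 1/2)^2/4 - 11·e^(1/2)·(x - 1/2)^3/12 - 7·e^(1/2)·(x - 1/2)^4/48 + e^(1/2)·(x - 1/2)^5/48 + 5·e^(1/2)·(x - 1/2)^6/288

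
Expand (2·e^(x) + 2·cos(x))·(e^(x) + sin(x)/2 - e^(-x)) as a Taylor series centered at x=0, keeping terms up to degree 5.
x^5/2 + 4·x^4/3 + x^3 + 5·x^2 + 10·x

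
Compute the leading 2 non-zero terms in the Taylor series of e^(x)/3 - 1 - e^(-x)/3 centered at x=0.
2·x/3 - 1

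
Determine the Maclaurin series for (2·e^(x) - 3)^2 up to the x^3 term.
10·x^3/3 + 2·x^2 - 4·x + 1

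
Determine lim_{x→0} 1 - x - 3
Direct substitution at x = 0 gives -2.

Final answer: -2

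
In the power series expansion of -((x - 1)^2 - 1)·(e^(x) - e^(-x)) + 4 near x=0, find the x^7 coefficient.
Expand to order 7: -((x - 1)^2 - 1)·(e^(x) - e^(-x)) + 4 = -x^7/60 + x^6/30 - x^5/3 + 2·x^4/3 - 2·x^3 + 4·x^2 + 4 + O(x^8).
The coefficient of x^7 is -1/60.

Final answer: -1/60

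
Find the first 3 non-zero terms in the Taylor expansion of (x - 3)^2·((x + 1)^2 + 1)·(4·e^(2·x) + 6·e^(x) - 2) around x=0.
274·x^2 + 300·x + 144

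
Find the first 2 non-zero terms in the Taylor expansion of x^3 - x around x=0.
x^3 - x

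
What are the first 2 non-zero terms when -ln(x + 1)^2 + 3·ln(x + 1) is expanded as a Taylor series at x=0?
-5·x^2/2 + 3·x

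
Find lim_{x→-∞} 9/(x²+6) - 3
Evaluate the dominant behaviour as x → -∞; each term tends to a finite value or vanishes.
Limit = -3.

Final answer: -3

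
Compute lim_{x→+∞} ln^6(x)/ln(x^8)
This is an ∞/∞ indeterminate form as x → +∞.
Write ln(x^8) = 8·ln(x), reducing the quotient to ln^5(x)/8 → ∞.
Limit = ∞.

Final answer: ∞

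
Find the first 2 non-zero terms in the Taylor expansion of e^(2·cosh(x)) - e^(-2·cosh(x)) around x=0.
x^2·(e^(-2) + e^(2)) - e^(-2) + e^(2)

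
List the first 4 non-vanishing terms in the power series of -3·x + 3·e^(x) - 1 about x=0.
x^4/8 + x^3/2 + 3·x^2/2 + 2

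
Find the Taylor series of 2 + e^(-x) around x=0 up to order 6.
x^6/720 - x^5/120 + x^4/24 - x^3/6 + x^2/2 - x + 3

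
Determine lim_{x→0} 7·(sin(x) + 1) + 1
Direct substitution at x = 0 gives 8.

Final answer: 8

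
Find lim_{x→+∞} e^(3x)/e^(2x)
This is an ∞/∞ indeterminate form as x → +∞.
Rewrite e^(3x)/e^(2x) = e^((3−2)x) = e^(x); the exponent coefficient is 1 > 0 so e^(x) → ∞.
Limit = ∞.

Final answer: ∞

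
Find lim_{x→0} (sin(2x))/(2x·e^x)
Both numerator and denominator → 0 as x → 0; this is a 0/0 indeterminate form.
Expand each to leading order near x = 0: numerator ~ 2·x, denominator ~ 2·x.
The limit of the ratio is 1.

Final answer: 1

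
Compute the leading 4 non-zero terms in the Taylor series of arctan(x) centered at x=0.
-x^7/7 + x^5/5 - x^3/3 + x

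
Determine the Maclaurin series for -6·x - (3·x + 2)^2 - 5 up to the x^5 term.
-9·x^2 - 18·x - 9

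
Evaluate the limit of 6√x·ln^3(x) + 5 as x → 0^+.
The product is a 0·∞ indeterminate form at x → 0⁺.
Rewrite the product as 6·ln^3(x) / x^(-1/2) and apply L'Hôpital, or use the standard hierarchy x^(-1/2) ≫ |ln x|^3 as x → 0⁺.
The indeterminate product → 0, so the limit = 5.

Final answer: 5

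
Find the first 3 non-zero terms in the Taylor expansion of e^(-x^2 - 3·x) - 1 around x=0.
-3·x^3/2 + 7·x^2/2 - 3·x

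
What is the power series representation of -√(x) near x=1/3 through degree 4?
-√(3)/3 - √(3)·(x - 1/3)/2 + 3·√(3)·(x - 1/3)^2/8 - 9·√(3)·(x - 1/3)^3/16 + 135·√(3)·(x - 1/3)^4/128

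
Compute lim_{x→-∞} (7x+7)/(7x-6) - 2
Evaluate the dominant behaviour as x → -∞; each term tends to a finite value or vanishes.
Limit = -1.

Final answer: -1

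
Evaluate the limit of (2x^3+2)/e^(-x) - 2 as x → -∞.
The quotient is an ∞/∞ indeterminate form as x → -∞.
Compare growth rates of the dominant terms (exponentials ≫ polynomials ≫ logarithms), or apply L'Hôpital's rule; the quotient → 0.
Adding the constant: 0 - 2 = -2. Limit = -2.

Final answer: -2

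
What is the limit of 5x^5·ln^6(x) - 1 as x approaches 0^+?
The product is a 0·∞ indeterminate form at x → 0⁺.
Rewrite the product as 5·ln^6(x) / x^(-5) and apply L'Hôpital, or use the standard hierarchy x^(-5) ≫ |ln x|^6 as x → 0⁺.
The indeterminate product → 0, so the limit = -1.

Final answer: -1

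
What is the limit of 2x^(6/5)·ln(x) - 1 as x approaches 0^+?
The product is a 0·∞ indeterminate form at x → 0⁺.
Rewrite the product as 2·ln(x) / x^(-6/5) and apply L'Hôpital, or use the standard hierarchy x^(-6/5) ≫ |ln x| as x → 0⁺.
The indeterminate product → 0, so the limit = -1.

Final answer: -1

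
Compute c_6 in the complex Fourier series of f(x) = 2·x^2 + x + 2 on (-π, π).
Compute the real Fourier coefficients first: a_6 = 2/9, b_6 = -1/3.
Then c_6 = (a_6 − i·b_6)/2 = 1/9 + i/6.

Final answer: 1/9 + i/6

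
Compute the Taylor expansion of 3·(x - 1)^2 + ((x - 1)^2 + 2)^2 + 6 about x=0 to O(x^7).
x^4 - 4·x^3 + 13·x^2 - 18·x + 18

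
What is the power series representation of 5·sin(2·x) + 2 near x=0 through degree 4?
-20·x^3/3 + 10·x + 2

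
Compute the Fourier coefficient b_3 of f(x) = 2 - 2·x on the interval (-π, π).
b_3 = (1/π) ∫_{-π}^{π} f(x)·sin(3x) dx.
Evaluate the integral (use parity and integration by parts as needed): b_3 = -4/3.

Final answer: -4/3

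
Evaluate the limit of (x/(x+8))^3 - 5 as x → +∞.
As x → +∞: x/(x+8) = 1/(1 + 8/x) → 1, and the 3rd power of a limit-1 base also → 1; with the additive constant, 1 - 5 = -4.
Limit = -4.

Final answer: -4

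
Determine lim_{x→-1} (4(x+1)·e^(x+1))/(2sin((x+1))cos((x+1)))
Both numerator and denominator → 0 as x → -1; this is a 0/0 indeterminate form.
Expand each to leading order near x = -1: numerator ~ 4·(x + 1), denominator ~ 2·(x + 1).
The limit of the ratio is 2.

Final answer: 2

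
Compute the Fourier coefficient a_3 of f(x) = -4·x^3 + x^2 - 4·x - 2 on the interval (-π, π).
a_3 = (1/π) ∫_{-π}^{π} f(x)·cos(3x) dx.
Evaluate the integral (use parity and integration by parts as needed): a_3 = -4/9.

Final answer: -4/9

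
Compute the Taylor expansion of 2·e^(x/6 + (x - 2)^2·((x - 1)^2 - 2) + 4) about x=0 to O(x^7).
37468519129·x^6/16796160 - 425502983·x^5/466560 + 5421937·x^4/15552 - 74591·x^3/648 + 1321·x^2/36 - 23·x/3 + 2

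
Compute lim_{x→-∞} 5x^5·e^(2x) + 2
The product is a 0·∞ indeterminate form at x → -∞.
Rewrite the product as 5x^5 / e^(-2x) (an ∞/∞ form) and apply L'Hôpital, or use the standard hierarchy e^(2|x|) ≫ |x^5| as x → -∞.
The indeterminate product → 0, so the limit = 2.

Final answer: 2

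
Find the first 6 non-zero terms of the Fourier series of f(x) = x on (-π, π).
2·sin(x) - sin(2·x) + 2·sin(3·x)/3 - sin(4·x)/2 + 2·sin(5·x)/5 - sin(6·x)/3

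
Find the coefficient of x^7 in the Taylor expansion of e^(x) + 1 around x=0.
Expand to order 7: e^(x) + 1 = x^7/5040 + x^6/720 + x^5/120 + x^4/24 + x^3/6 + x^2/2 + x + 2 + O(x^8).
The coefficient of x^7 is 1/5040.

Final answer: 1/5040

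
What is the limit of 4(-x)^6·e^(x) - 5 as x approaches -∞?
The product is a 0·∞ indeterminate form at x → -∞.
Rewrite the product as 4(-x)^6 / e^(-x) (an ∞/∞ form) and apply L'Hôpital, or use the standard hierarchy e^(|x|) ≫ |(-x)^6| as x → -∞.
The indeterminate product → 0, so the limit = -5.

Final answer: -5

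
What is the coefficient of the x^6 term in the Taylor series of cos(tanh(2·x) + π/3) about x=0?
Expand to order 6: cos(tanh(2·x) + π/3) = -118·x^6/15 - 74·√(3)·x^5/15 + 3·x^4 + 2·√(3)·x^3 - x^2 - √(3)·x + 1/2 + O(x^7).
The coefficient of x^6 is -118/15.

Final answer: -118/15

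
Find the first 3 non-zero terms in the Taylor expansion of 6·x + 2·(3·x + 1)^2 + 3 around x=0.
18·x^2 + 18·x + 5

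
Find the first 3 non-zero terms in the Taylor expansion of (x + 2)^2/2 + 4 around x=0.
x^2/2 + 2·x + 6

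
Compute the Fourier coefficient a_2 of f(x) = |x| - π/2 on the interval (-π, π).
a_2 = (1/π) ∫_{-π}^{π} f(x)·cos(2x) dx.
Evaluate the integral (use parity and integration by parts as needed): a_2 = 0.

Final answer: 0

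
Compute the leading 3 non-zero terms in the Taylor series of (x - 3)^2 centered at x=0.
x^2 - 6·x + 9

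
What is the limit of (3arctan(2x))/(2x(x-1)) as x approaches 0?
Both numerator and denominator → 0 as x → 0; this is a 0/0 indeterminate form.
Expand each to leading order near x = 0: numerator ~ 6·x, denominator ~ -2·x.
The limit of the ratio is -3.

Final answer: -3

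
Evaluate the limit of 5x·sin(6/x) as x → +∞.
As x → +∞: let u = 6/x → 0⁺; then 5·x·sin(6/x) = 5·6·sin(u)/u → 5·6·1 = 30.
Limit = 30.

Final answer: 30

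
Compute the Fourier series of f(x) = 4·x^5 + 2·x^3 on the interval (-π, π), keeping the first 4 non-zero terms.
(-156·π^2 + 8·π^4 + 936)·sin(x) + (-4·π^4 - 27 + 18·π^2)·sin(2·x) + (-124·π^2/27 + 248/81 + 8·π^4/3)·sin(3·x) + (-2·π^4 - 9/16 + 3·π^2/2)·sin(4·x)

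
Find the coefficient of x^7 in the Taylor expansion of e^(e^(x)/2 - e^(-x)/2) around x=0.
Expand to order 7: e^(e^(x)/2 - e^(-x)/2) = 8·x^7/315 + 37·x^6/720 + x^5/10 + 5·x^4/24 + x^3/3 + x^2/2 + x + 1 + O(x^8).
The coefficient of x^7 is 8/315.

Final answer: 8/315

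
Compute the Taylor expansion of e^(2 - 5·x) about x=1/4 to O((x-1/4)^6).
e^(3/4) - 5·e^(3/4)·(x - 1/4) + 25·e^(3/4)·(x - 1/4)^2/2 - 125·e^(3/4)·(x - 1/4)^3/6 + 625·e^(3/4)·(x - 1/4)^4/24 - 625·e^(3/4)·(x - 1/4)^5/24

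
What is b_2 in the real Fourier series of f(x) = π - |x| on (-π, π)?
b_2 = (1/π) ∫_{-π}^{π} f(x)·sin(2x) dx.
Evaluate the integral (use parity and integration by parts as needed): b_2 = 0.

Final answer: 0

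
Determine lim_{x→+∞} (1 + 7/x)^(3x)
As x → +∞: write (1 + 7/x)^(3x) = ((1 + 7/x)^x)^3 → (e^7)^3 = e^21.
Limit = e^(21).

Final answer: e^(21)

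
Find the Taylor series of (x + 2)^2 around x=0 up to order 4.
x^2 + 4·x + 4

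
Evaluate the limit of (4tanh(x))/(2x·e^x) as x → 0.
Both numerator and denominator → 0 as x → 0; this is a 0/0 indeterminate form.
Expand each to leading order near x = 0: numerator ~ 4·x, denominator ~ 2·x.
The limit of the ratio is 2.

Final answer: 2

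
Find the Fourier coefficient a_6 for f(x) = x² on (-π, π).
a_6 = (1/π) ∫_{-π}^{π} f(x)·cos(6x) dx.
Evaluate the integral (use parity and integration by parts as needed): a_6 = 1/9.

Final answer: 1/9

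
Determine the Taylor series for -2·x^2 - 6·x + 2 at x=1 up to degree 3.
-6 - 10·(x - 1) - 2·(x - 1)^2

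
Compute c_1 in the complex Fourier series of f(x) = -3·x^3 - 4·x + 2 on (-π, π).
Compute the real Fourier coefficients first: a_1 = 0, b_1 = 28 - 6·π^2.
Then c_1 = (a_1 − i·b_1)/2 = -14·i + 3·i·π^2.

Final answer: -14·i + 3·i·π^2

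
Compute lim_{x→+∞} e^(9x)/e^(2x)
This is an ∞/∞ indeterminate form as x → +∞.
Rewrite e^(9x)/e^(2x) = e^((9−2)x) = e^(7x); the exponent coefficient is 7 > 0 so e^(7x) → ∞.
Limit = ∞.

Final answer: ∞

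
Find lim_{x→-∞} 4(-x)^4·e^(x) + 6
The product is a 0·∞ indeterminate form at x → -∞.
Rewrite the product as 4(-x)^4 / e^(-x) (an ∞/∞ form) and apply L'Hôpital, or use the standard hierarchy e^(|x|) ≫ |(-x)^4| as x → -∞.
The indeterminate product → 0, so the limit = 6.

Final answer: 6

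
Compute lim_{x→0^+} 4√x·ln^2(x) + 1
The product is a 0·∞ indeterminate form at x → 0⁺.
Rewrite the product as 4·ln^2(x) / x^(-1/2) and apply L'Hôpital, or use the standard hierarchy x^(-1/2) ≫ |ln x|^2 as x → 0⁺.
The indeterminate product → 0, so the limit = 1.

Final answer: 1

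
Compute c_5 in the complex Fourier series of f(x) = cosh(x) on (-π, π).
Compute the real Fourier coefficients first: a_5 = -sinh(π)/(13·π), b_5 = 0.
Then c_5 = (a_5 − i·b_5)/2 = -sinh(π)/(26·π).

Final answer: -sinh(π)/(26·π)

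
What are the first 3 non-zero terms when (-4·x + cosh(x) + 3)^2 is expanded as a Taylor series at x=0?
20·x^2 - 32·x + 16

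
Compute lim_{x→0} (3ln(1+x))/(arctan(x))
Both numerator and denominator → 0 as x → 0; this is a 0/0 indeterminate form.
Expand each to leading order near x = 0: numerator ~ 3·x, denominator ~ x.
The limit of the ratio is 3.

Final answer: 3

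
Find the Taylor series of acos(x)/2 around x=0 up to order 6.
-3·x^5/80 - x^3/12 - x/2 + π/4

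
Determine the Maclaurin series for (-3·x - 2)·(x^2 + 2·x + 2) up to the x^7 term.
-3·x^3 - 8·x^2 - 10·x - 4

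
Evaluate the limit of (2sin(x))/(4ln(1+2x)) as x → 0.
Both numerator and denominator → 0 as x → 0; this is a 0/0 indeterminate form.
Expand each to leading order near x = 0: numerator ~ 2·x, denominator ~ 8·x.
The limit of the ratio is 1/4.

Final answer: 1/4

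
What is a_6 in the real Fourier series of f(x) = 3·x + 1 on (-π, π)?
a_6 = (1/π) ∫_{-π}^{π} f(x)·cos(6x) dx.
Evaluate the integral (use parity and integration by parts as needed): a_6 = 0.

Final answer: 0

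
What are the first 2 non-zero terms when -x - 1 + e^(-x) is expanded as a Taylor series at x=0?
x^2/2 - 2·x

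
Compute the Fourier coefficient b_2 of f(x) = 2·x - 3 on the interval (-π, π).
b_2 = (1/π) ∫_{-π}^{π} f(x)·sin(2x) dx.
Evaluate the integral (use parity and integration by parts as needed): b_2 = -2.

Final answer: -2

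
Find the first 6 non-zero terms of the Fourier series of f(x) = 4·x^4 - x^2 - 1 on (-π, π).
(196 - 32·π^2)·cos(x) + (-13 + 8·π^2)·cos(2·x) + (76/27 - 32·π^2/9)·cos(3·x) + (-1 + 2·π^2)·cos(4·x) + (292/625 - 32·π^2/25)·cos(5·x) - π^2/3 - 1 + 4·π^4/5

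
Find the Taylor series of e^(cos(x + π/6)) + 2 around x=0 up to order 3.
x^3·(e^(√(3)/2)/16 + √(3)·e^(√(3)/2)/8) + x^2·(-√(3)·e^(√(3)/2)/4 + e^(√(3)/2)/8) - x·e^(√(3)/2)/2 + 2 + e^(√(3)/2)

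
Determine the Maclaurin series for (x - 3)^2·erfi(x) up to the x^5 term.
37·x^5/(15·√(π)) - 4·x^4/√(π) + 8·x^3/√(π) - 12·x^2/√(π) + 18·x/√(π)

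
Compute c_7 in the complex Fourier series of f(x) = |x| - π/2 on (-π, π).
Compute the real Fourier coefficients first: a_7 = -4/(49·π), b_7 = 0.
Then c_7 = (a_7 − i·b_7)/2 = -2/(49·π).

Final answer: -2/(49·π)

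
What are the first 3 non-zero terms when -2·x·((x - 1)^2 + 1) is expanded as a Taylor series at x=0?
-2·x^3 + 4·x^2 - 4·x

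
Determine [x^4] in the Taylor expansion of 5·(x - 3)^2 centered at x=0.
Expand to order 4: 5·(x - 3)^2 = 5·x^2 - 30·x + 45 + O(x^5).
The coefficient of x^4 is 0.

Final answer: 0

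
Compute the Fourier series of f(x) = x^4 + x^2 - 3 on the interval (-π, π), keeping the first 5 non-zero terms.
(44 - 8·π^2)·cos(x) + (-2 + 2·π^2)·cos(2·x) + (4/27 - 8·π^2/9)·cos(3·x) + (1/16 + π^2/2)·cos(4·x) - 3 + π^2/3 + π^4/5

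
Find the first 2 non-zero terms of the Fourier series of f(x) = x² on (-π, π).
-4·cos(x) + π^2/3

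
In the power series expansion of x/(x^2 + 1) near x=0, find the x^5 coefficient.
Expand to order 5: x/(x^2 + 1) = x^5 - x^3 + x + O(x^6).
The coefficient of x^5 is 1.

Final answer: 1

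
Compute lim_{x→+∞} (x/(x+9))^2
As x → +∞: x/(x+9) = 1/(1 + 9/x) → 1, and the 2nd power of a limit-1 base also → 1.
Limit = 1.

Final answer: 1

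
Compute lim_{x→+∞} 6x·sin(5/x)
As x → +∞: let u = 5/x → 0⁺; then 6·x·sin(5/x) = 6·5·sin(u)/u → 6·5·1 = 30.
Limit = 30.

Final answer: 30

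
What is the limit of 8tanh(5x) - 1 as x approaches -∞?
Evaluate the dominant behaviour as x → -∞; each term tends to a finite value or vanishes.
Limit = -9.

Final answer: -9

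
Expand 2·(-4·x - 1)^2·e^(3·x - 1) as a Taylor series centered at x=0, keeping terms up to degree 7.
22923·x^7·e^(-1)/280 + 5697·x^6·e^(-1)/40 + 4041·x^5·e^(-1)/20 + 891·x^4·e^(-1)/4 + 177·x^3·e^(-1) + 89·x^2·e^(-1) + 22·x·e^(-1) + 2·e^(-1)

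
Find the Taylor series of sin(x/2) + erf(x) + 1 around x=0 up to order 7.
x^7·(-1/(21·√(π)) - 1/645120) + x^5·(1/3840 + 1/(5·√(π))) + x^3·(-2/(3·√(π)) - 1/48) + x·(1/2 + 2/√(π)) + 1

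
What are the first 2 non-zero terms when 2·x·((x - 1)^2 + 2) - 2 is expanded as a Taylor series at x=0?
6·x - 2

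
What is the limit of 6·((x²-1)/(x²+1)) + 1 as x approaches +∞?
Evaluate the dominant behaviour as x → +∞; each term tends to a finite value or vanishes.
Limit = 7.

Final answer: 7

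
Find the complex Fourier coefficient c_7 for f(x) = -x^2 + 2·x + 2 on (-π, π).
Compute the real Fourier coefficients first: a_7 = 4/49, b_7 = 4/7.
Then c_7 = (a_7 − i·b_7)/2 = 2/49 - 2·i/7.

Final answer: 2/49 - 2·i/7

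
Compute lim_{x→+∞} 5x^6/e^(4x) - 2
The quotient is an ∞/∞ indeterminate form as x → +∞.
The exponential denominator e^(4x) dominates the polynomial numerator (e^x ≫ x^6 as x → ∞), so the quotient → 0.
Adding the constant: 0 - 2 = -2. Limit = -2.

Final answer: -2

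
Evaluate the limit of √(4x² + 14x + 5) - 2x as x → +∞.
As x → +∞: multiply by the conjugate to get (14x+5)/(√(4x²+14x+5)+2x); the denominator ~ 4x, so the limit is 14/4 = 7/2.
Limit = 7/2.

Final answer: 7/2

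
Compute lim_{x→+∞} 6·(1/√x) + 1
Evaluate the dominant behaviour as x → +∞; each term tends to a finite value or vanishes.
Limit = 1.

Final answer: 1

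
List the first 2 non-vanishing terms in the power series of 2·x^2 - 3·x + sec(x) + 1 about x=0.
2 - 3·x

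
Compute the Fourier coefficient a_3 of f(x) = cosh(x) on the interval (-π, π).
a_3 = (1/π) ∫_{-π}^{π} f(x)·cos(3x) dx.
Evaluate the integral (use parity and integration by parts as needed): a_3 = -sinh(π)/(5·π).

Final answer: -sinh(π)/(5·π)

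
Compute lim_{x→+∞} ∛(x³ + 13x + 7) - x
This is an ∞ − ∞ indeterminate form.
Multiply by (A² + AB + B²)/(A² + AB + B²) where A = ∛(x³+13x + 7), B = x to use A³ − B³ = (A−B)(A²+AB+B²); the x³ terms cancel, leaving (13x + 7)/(A²+AB+B²) with denominator ~ 3x², so the limit is 0.
Limit = 0.

Final answer: 0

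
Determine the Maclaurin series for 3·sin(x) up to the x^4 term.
-x^3/2 + 3·x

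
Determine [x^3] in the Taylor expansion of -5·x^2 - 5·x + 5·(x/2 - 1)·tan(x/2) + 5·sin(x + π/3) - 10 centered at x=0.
Expand to order 3: -5·x^2 - 5·x + 5·(x/2 - 1)·tan(x/2) + 5·sin(x + π/3) - 10 = -5·x^3/8 + x^2·(-15/4 - 5·√(3)/4) - 5·x - 10 + 5·√(3)/2 + O(x^4).
The coefficient of x^3 is -5/8.

Final answer: -5/8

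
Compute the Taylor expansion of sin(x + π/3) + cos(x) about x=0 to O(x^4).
-x^3/12 + x^2·(-1/2 - √(3)/4) + x/2 + √(3)/2 + 1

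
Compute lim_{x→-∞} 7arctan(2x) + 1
Evaluate the dominant behaviour as x → -∞; each term tends to a finite value or vanishes.
Limit = 1 - 7·π/2.

Final answer: 1 - 7·π/2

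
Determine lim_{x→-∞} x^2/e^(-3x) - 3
The quotient is an ∞/∞ indeterminate form as x → -∞.
Compare growth rates of the dominant terms (exponentials ≫ polynomials ≫ logarithms), or apply L'Hôpital's rule; the quotient → 0.
Adding the constant: 0 - 3 = -3. Limit = -3.

Final answer: -3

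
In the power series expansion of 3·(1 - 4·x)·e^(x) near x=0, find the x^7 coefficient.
Expand to order 7: 3·(1 - 4·x)·e^(x) = -9·x^7/560 - 23·x^6/240 - 19·x^5/40 - 15·x^4/8 - 11·x^3/2 - 21·x^2/2 - 9·x + 3 + O(x^8).
The coefficient of x^7 is -9/560.

Final answer: -9/560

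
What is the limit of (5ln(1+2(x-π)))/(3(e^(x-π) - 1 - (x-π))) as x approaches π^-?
Both numerator and denominator → 0 as x → π^-; this is a 0/0 indeterminate form.
Expand each to leading order near x = π: numerator ~ 10·(x - π), denominator ~ 3·(x - π)^2/2.
The limit of the ratio is -∞.

Final answer: -∞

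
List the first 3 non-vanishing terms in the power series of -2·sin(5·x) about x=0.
-625·x^5/12 + 125·x^3/3 - 10·x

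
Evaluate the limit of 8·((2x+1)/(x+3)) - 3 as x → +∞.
Evaluate the dominant behaviour as x → +∞; each term tends to a finite value or vanishes.
Limit = 13.

Final answer: 13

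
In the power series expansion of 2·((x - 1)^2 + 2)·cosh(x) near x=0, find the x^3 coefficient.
Expand to order 3: 2·((x - 1)^2 + 2)·cosh(x) = -2·x^3 + 5·x^2 - 4·x + 6 + O(x^4).
The coefficient of x^3 is -2.

Final answer: -2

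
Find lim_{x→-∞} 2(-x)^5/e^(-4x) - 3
The quotient is an ∞/∞ indeterminate form as x → -∞.
Compare growth rates of the dominant terms (exponentials ≫ polynomials ≫ logarithms), or apply L'Hôpital's rule; the quotient → 0.
Adding the constant: 0 - 3 = -3. Limit = -3.

Final answer: -3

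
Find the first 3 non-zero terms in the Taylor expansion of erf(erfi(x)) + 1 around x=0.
x^3·(-16/(3·π^2) + 4/(3·π)) + 4·x/π + 1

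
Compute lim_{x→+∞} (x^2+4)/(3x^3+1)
This is an ∞/∞ indeterminate form as x → +∞.
Divide numerator and denominator by x^3 and let the lower-order terms vanish; the numerator's degree 2 is below the denominator's degree 3, so the quotient → 0.
Limit = 0.

Final answer: 0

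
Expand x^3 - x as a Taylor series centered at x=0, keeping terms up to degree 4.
x^3 - x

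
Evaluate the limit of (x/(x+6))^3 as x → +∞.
As x → +∞: x/(x+6) = 1/(1 + 6/x) → 1, and the 3rd power of a limit-1 base also → 1.
Limit = 1.

Final answer: 1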